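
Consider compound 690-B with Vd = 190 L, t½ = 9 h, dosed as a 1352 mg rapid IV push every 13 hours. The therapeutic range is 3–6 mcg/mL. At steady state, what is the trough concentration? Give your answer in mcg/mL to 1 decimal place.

4.1 mcg/mL

k = ln2/t½ = ln2/9 ≈ 0.077016 h⁻¹; fraction remaining f = e^(−kτ) = e^(−0.077016×13) ≈ 0.3674.
At steady state, accumulation factor R = 1/(1 − e^(−kτ)) ≈ 1.5808.
Each bolus raises the concentration by D/Vd = 1352/190 ≈ 7.116 mcg/mL.
Steady-state peak Cmax,ss = C₀·R ≈ 7.116 × 1.5808 ≈ 11.249 mcg/mL.
One interval later, Cmin,ss = Cmax,ss·e^(−kτ) ≈ 11.249 × 0.3674 ≈ 4.133 mcg/mL.
Trough 4.1 mcg/mL vs MEC 3 mcg/mL: adequate.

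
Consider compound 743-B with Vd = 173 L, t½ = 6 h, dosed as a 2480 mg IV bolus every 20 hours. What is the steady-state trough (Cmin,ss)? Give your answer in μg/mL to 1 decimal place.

1.6 μg/mL

Over one 20-h interval, 20/6 ≈ 3.3333 half-lives elapse, leaving f ≈ 0.0992 of each dose.
At steady state, accumulation factor R = 1/(1 − e^(−kτ)) ≈ 1.1101.
Single-dose peak C₀ = D/Vd = 2480/173 ≈ 14.335 μg/mL.
Cmax,ss = C₀/(1 − f) ≈ 14.335/0.9008 ≈ 15.914 μg/mL.
Steady-state trough Cmin,ss = Cmax,ss·f ≈ 15.914 × 0.0992 ≈ 1.579 μg/mL.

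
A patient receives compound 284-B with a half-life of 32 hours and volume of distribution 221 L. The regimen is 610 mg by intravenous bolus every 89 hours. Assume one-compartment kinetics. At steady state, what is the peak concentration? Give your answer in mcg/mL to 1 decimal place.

3.2 mcg/mL

τ/t½ = 89/32 ≈ 2.7812, so fraction remaining f = (1/2)^(89/32) ≈ 0.1455.
Accumulation ratio R = 1/(1 − f) ≈ 1/0.8545 ≈ 1.1703.
Each bolus raises the concentration by D/Vd = 610/221 ≈ 2.760 mcg/mL.
Steady-state peak Cmax,ss = C₀·R ≈ 2.760 × 1.1703 ≈ 3.230 mcg/mL.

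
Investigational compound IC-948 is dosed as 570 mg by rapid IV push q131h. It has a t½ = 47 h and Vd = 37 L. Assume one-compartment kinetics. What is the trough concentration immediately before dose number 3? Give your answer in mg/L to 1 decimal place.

2.6 mg/L

f = (1/2)^(τ/t½) = (1/2)^(131/47) ≈ 0.1449.
C₀ = D/Vd = 570/37 ≈ 15.405 mg/L.
Before the 3rd dose, 2 doses have been given. Superposition: Cmin = C₀·(f + f²).
≈ 15.405 × (0.1449 + 0.0210) ≈ 15.405 × 0.1659 ≈ 2.556 mg/L.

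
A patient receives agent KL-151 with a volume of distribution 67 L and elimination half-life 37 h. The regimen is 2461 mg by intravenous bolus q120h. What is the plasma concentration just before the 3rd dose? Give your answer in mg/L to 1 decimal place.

f = (1/2)^(τ/t½) = (1/2)^(120/37) ≈ 0.1056.
C₀ = D/Vd = 2461/67 ≈ 36.731 mg/L.
Before the 3rd dose, 2 doses have been given. Superposition: Cmin = C₀·(f + f²).
≈ 36.731 × (0.1056 + 0.0112) ≈ 36.731 × 0.1168 ≈ 4.290 mg/L.

4.3 mg/L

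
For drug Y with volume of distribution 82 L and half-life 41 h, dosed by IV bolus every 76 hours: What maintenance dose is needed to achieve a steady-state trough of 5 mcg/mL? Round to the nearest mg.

τ/t½ = 76/41 ≈ 1.8537, so f = (1/2)^(76/41) ≈ 0.276690.
Cmin,ss = (D/Vd)·f/(1−f), so D = Cmin,ss·Vd·(1−f)/f.
D = 5 × 82 × (1−f)/f ≈ 5 × 82 × 2.61415 ≈ 1071.80 mg.

1072 mg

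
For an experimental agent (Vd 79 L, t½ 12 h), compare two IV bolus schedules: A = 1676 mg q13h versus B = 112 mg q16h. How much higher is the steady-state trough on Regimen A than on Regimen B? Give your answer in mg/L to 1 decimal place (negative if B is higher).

Regimen A: f = (1/2)^(13/12) ≈ 0.4719; Cmin,ss = (1676/79)·f/(1−f) ≈ 18.957 mg/L.
Regimen B: f = (1/2)^(16/12) ≈ 0.3969; Cmin,ss = (112/79)·f/(1−f) ≈ 0.933 mg/L.
Difference ≈ 18.957 − 0.933 ≈ 18.024 mg/L.

18.0 mg/L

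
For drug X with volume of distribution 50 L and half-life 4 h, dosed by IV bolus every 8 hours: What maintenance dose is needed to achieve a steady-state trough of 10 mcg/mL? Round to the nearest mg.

1500 mg

τ/t½ = 8/4 ≈ 2, so f = (1/2)^(8/4) ≈ 0.250000.
Cmin,ss = (D/Vd)·f/(1−f), so D = Cmin,ss·Vd·(1−f)/f.
D = 10 × 50 × (1−f)/f ≈ 10 × 50 × 3.00000 ≈ 1500.00 mg.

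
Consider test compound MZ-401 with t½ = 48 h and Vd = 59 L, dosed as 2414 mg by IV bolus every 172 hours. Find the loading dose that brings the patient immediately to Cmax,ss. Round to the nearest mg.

2634 mg

f = (1/2)^(172/48) ≈ 0.083427; accumulation ratio R = 1/(1−f) ≈ 1.09102.
Loading dose to hit Cmax,ss on first dose: D_load = D_maint·R ≈ 2414 × 1.09102 ≈ 2633.72 mg.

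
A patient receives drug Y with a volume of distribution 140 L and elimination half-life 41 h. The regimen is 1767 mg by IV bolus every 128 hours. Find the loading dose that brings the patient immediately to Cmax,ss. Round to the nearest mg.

1996 mg

f = (1/2)^(128/41) ≈ 0.114868; accumulation ratio R = 1/(1−f) ≈ 1.12977.
Loading dose to hit Cmax,ss on first dose: D_load = D_maint·R ≈ 1767 × 1.12977 ≈ 1996.30 mg.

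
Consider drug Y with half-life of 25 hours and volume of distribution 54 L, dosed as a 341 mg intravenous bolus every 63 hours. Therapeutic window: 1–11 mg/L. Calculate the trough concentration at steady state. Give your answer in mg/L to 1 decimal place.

k = ln2/t½ = ln2/25 ≈ 0.027726 h⁻¹; fraction remaining f = e^(−kτ) = e^(−0.027726×63) ≈ 0.1743.
Single-dose peak C₀ = D/Vd = 341/54 ≈ 6.315 mg/L.
Steady-state trough Cmin,ss = C₀·f/(1−f) ≈ 6.315 × 0.1743/0.8257 ≈ 1.333 mg/L.
Trough 1.3 mg/L vs MEC 1 mg/L: adequate.

1.3 mg/L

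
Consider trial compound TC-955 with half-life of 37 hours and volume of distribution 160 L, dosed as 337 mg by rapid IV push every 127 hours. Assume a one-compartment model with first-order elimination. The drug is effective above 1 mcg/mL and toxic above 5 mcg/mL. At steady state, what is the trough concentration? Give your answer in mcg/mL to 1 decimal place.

0.2 mcg/mL

Over one 127-h interval, 127/37 ≈ 3.4324 half-lives elapse, leaving f ≈ 0.0926 of each dose.
Single-dose peak C₀ = D/Vd = 337/160 ≈ 2.106 mcg/mL.
Steady-state trough Cmin,ss = C₀·f/(1−f) ≈ 2.106 × 0.0926/0.9074 ≈ 0.215 mcg/mL.
Trough 0.2 mcg/mL vs MEC 1 mcg/mL: subtherapeutic.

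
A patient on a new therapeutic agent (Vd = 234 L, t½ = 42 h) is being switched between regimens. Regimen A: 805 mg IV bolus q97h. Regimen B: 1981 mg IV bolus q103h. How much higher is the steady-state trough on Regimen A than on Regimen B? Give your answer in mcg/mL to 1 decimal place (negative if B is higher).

Regimen A: f = (1/2)^(97/42) ≈ 0.2017; Cmin,ss = (805/234)·f/(1−f) ≈ 0.869 mcg/mL.
Regimen B: f = (1/2)^(103/42) ≈ 0.1827; Cmin,ss = (1981/234)·f/(1−f) ≈ 1.892 mcg/mL.
Difference ≈ 0.869 − 1.892 ≈ -1.023 mcg/mL.

-1.0 mcg/mL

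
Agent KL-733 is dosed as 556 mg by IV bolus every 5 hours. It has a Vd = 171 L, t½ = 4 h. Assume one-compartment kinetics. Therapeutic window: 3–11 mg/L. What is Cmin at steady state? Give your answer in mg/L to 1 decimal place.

2.4 mg/L

k = ln2/t½ = ln2/4 ≈ 0.173287 h⁻¹; fraction remaining f = e^(−kτ) = e^(−0.173287×5) ≈ 0.4204.
Accumulation ratio R = 1/(1 − f) ≈ 1/0.5796 ≈ 1.7253.
Single-dose peak C₀ = D/Vd = 556/171 ≈ 3.251 mg/L.
Cmax,ss = C₀/(1 − f) ≈ 3.251/0.5796 ≈ 5.609 mg/L.
One interval later, Cmin,ss = Cmax,ss·e^(−kτ) ≈ 5.609 × 0.4204 ≈ 2.358 mg/L.
Trough 2.4 mg/L vs MEC 3 mg/L: subtherapeutic.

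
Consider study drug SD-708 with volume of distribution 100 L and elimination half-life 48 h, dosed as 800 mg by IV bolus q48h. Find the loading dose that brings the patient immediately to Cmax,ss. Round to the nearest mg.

f = (1/2)^(48/48) ≈ 0.500000; accumulation ratio R = 1/(1−f) ≈ 2.00000.
Loading dose to hit Cmax,ss on first dose: D_load = D_maint·R ≈ 800 × 2.00000 ≈ 1600.00 mg.

1600 mg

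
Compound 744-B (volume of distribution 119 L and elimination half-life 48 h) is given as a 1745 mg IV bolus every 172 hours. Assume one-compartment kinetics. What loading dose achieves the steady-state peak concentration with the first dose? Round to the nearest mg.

1904 mg

f = (1/2)^(172/48) ≈ 0.083427; accumulation ratio R = 1/(1−f) ≈ 1.09102.
Loading dose to hit Cmax,ss on first dose: D_load = D_maint·R ≈ 1745 × 1.09102 ≈ 1903.83 mg.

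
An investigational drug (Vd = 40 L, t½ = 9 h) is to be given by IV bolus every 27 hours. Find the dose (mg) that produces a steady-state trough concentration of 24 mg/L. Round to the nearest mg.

τ/t½ = 27/9 ≈ 3, so f = (1/2)^(27/9) ≈ 0.125000.
Cmin,ss = (D/Vd)·f/(1−f), so D = Cmin,ss·Vd·(1−f)/f.
D = 24 × 40 × (1−f)/f ≈ 24 × 40 × 7.00000 ≈ 6720.00 mg.

6720 mg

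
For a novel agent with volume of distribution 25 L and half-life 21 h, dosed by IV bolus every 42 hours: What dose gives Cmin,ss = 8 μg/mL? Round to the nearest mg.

600 mg

τ/t½ = 42/21 ≈ 2, so f = (1/2)^(42/21) ≈ 0.250000.
Cmin,ss = (D/Vd)·f/(1−f), so D = Cmin,ss·Vd·(1−f)/f.
D = 8 × 25 × (1−f)/f ≈ 8 × 25 × 3.00000 ≈ 600.00 mg.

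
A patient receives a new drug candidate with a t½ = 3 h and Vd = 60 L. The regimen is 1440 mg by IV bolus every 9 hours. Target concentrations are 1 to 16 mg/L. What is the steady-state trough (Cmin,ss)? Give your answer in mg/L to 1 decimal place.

The dosing interval is 3 half-lives, so f = 2^(−3) = 0.125.
At steady state, R = 1/(1 − 0.125) = 8/7.
Single-dose peak C₀ = D/Vd = 1440/60 = 24 mg/L.
Steady-state peak Cmax,ss = C₀·R = 24 × 8/7 ≈ 27.429 mg/L.
Steady-state trough Cmin,ss = Cmax,ss·f ≈ 27.429 × 0.125 ≈ 3.429 mg/L.
Trough 3.4 mg/L vs MEC 1 mg/L: adequate.

3.4 mg/L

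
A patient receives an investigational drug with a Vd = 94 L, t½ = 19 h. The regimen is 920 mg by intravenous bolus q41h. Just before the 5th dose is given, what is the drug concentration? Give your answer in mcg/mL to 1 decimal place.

2.8 mcg/mL

f = (1/2)^(τ/t½) = (1/2)^(41/19) ≈ 0.2241.
C₀ = D/Vd = 920/94 ≈ 9.787 mcg/mL.
Before the 5th dose, 4 doses have been given. Superposition: Cmin = C₀·(f + f² + … + f^4).
≈ 9.787 × (0.2241 + 0.0502 + 0.0113 + 0.0025) ≈ 9.787 × 0.2881 ≈ 2.820 mcg/mL.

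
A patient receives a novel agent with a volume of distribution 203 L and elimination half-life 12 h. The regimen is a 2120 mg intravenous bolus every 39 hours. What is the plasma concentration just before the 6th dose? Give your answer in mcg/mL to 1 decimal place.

f = (1/2)^(τ/t½) = (1/2)^(39/12) ≈ 0.1051.
C₀ = D/Vd = 2120/203 ≈ 10.443 mcg/mL.
Before the 6th dose, 5 doses have been given. Superposition: Cmin = C₀·(f + f² + … + f^5).
≈ 10.443 × (0.1051 + 0.0110 + 0.0012 + 0.0001 + 0.0000) ≈ 10.443 × 0.1174 ≈ 1.226 mcg/mL.

1.2 mcg/mL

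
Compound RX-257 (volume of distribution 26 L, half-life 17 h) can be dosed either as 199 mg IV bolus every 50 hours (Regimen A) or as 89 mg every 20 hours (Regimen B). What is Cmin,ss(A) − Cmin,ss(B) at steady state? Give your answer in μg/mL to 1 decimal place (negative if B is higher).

Regimen A: f = (1/2)^(50/17) ≈ 0.1302; Cmin,ss = (199/26)·f/(1−f) ≈ 1.146 μg/mL.
Regimen B: f = (1/2)^(20/17) ≈ 0.4424; Cmin,ss = (89/26)·f/(1−f) ≈ 2.716 μg/mL.
Difference ≈ 1.146 − 2.716 ≈ -1.570 μg/mL.

-1.6 μg/mL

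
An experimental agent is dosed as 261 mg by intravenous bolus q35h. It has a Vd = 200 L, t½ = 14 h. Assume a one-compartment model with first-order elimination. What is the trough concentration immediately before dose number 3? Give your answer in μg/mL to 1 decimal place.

f = (1/2)^(τ/t½) = (1/2)^(35/14) ≈ 0.1768.
C₀ = D/Vd = 261/200 ≈ 1.305 μg/mL.
Before the 3rd dose, 2 doses have been given. Superposition: Cmin = C₀·(f + f²).
≈ 1.305 × (0.1768 + 0.0313) ≈ 1.305 × 0.2081 ≈ 0.272 μg/mL.

0.3 μg/mL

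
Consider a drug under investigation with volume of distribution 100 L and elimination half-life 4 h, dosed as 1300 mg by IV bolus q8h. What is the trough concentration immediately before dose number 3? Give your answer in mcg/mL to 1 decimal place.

4.1 mcg/mL

f = (1/2)^(τ/t½) = (1/2)^(8/4) ≈ 0.2500.
C₀ = D/Vd = 1300/100 ≈ 13.000 mcg/mL.
Before the 3rd dose, 2 doses have been given. Superposition: Cmin = C₀·(f + f²).
≈ 13.000 × (0.2500 + 0.0625) ≈ 13.000 × 0.3125 ≈ 4.062 mcg/mL.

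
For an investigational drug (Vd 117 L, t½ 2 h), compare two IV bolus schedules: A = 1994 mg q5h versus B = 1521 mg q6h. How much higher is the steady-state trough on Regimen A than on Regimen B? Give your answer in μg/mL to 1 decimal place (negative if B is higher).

Regimen A: f = (1/2)^(5/2) ≈ 0.1768; Cmin,ss = (1994/117)·f/(1−f) ≈ 3.660 μg/mL.
Regimen B: f = (1/2)^(6/2) ≈ 0.1250; Cmin,ss = (1521/117)·f/(1−f) ≈ 1.857 μg/mL.
Difference ≈ 3.660 − 1.857 ≈ 1.803 μg/mL.

1.8 μg/mL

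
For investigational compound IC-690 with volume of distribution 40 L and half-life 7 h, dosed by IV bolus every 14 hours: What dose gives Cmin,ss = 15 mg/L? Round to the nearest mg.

1800 mg

τ/t½ = 14/7 ≈ 2, so f = (1/2)^(14/7) ≈ 0.250000.
Cmin,ss = (D/Vd)·f/(1−f), so D = Cmin,ss·Vd·(1−f)/f.
D = 15 × 40 × (1−f)/f ≈ 15 × 40 × 3.00000 ≈ 1800.00 mg.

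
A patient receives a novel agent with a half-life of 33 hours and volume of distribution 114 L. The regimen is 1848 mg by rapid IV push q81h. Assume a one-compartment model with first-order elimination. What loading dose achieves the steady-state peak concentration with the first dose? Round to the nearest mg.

2260 mg

f = (1/2)^(81/33) ≈ 0.182435; accumulation ratio R = 1/(1−f) ≈ 1.22314.
Loading dose to hit Cmax,ss on first dose: D_load = D_maint·R ≈ 1848 × 1.22314 ≈ 2260.36 mg.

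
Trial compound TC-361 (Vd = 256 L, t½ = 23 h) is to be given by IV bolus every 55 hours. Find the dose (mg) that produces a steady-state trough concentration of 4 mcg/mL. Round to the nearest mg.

4348 mg

τ/t½ = 55/23 ≈ 2.3913, so f = (1/2)^(55/23) ≈ 0.190610.
Cmin,ss = (D/Vd)·f/(1−f), so D = Cmin,ss·Vd·(1−f)/f.
D = 4 × 256 × (1−f)/f ≈ 4 × 256 × 4.24631 ≈ 4348.22 mg.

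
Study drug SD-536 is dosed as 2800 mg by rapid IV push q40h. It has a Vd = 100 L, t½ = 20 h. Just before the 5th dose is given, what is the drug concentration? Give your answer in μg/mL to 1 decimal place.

f = (1/2)^(τ/t½) = (1/2)^(40/20) ≈ 0.2500.
C₀ = D/Vd = 2800/100 ≈ 28.000 μg/mL.
Before the 5th dose, 4 doses have been given. Superposition: Cmin = C₀·(f + f² + … + f^4).
≈ 28.000 × (0.2500 + 0.0625 + 0.0156 + 0.0039) ≈ 28.000 × 0.3320 ≈ 9.296 μg/mL.

9.3 μg/mL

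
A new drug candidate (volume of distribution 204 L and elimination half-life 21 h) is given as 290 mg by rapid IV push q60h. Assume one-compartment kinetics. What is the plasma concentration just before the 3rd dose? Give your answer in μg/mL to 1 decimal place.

0.2 μg/mL

f = (1/2)^(τ/t½) = (1/2)^(60/21) ≈ 0.1380.
C₀ = D/Vd = 290/204 ≈ 1.422 μg/mL.
Before the 3rd dose, 2 doses have been given. Superposition: Cmin = C₀·(f + f²).
≈ 1.422 × (0.1380 + 0.0190) ≈ 1.422 × 0.1570 ≈ 0.223 μg/mL.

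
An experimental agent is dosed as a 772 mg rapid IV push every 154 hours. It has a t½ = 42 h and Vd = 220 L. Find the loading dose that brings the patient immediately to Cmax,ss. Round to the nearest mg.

838 mg

f = (1/2)^(154/42) ≈ 0.078745; accumulation ratio R = 1/(1−f) ≈ 1.08548.
Loading dose to hit Cmax,ss on first dose: D_load = D_maint·R ≈ 772 × 1.08548 ≈ 837.99 mg.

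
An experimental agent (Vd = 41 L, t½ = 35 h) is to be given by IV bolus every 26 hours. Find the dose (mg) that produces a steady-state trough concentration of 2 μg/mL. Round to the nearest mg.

τ/t½ = 26/35 ≈ 0.74286, so f = (1/2)^(26/35) ≈ 0.597555.
Cmin,ss = (D/Vd)·f/(1−f), so D = Cmin,ss·Vd·(1−f)/f.
D = 2 × 41 × (1−f)/f ≈ 2 × 41 × 0.67349 ≈ 55.23 mg.

55 mg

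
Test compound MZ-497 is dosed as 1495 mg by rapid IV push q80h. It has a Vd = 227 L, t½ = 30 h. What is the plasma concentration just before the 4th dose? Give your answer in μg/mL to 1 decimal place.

1.2 μg/mL

f = (1/2)^(τ/t½) = (1/2)^(80/30) ≈ 0.1575.
C₀ = D/Vd = 1495/227 ≈ 6.586 μg/mL.
Before the 4th dose, 3 doses have been given. Superposition: Cmin = C₀·(f + f² + … + f^3).
≈ 6.586 × (0.1575 + 0.0248 + 0.0039) ≈ 6.586 × 0.1862 ≈ 1.226 μg/mL.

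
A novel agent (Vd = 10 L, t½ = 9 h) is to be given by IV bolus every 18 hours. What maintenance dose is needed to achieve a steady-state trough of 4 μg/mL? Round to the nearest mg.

120 mg

τ/t½ = 18/9 ≈ 2, so f = (1/2)^(18/9) ≈ 0.250000.
Cmin,ss = (D/Vd)·f/(1−f), so D = Cmin,ss·Vd·(1−f)/f.
D = 4 × 10 × (1−f)/f ≈ 4 × 10 × 3.00000 ≈ 120.00 mg.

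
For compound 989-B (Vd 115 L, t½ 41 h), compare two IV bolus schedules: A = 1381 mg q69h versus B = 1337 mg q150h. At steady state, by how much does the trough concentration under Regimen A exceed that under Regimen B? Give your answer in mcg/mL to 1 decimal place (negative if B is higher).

Regimen A: f = (1/2)^(69/41) ≈ 0.3115; Cmin,ss = (1381/115)·f/(1−f) ≈ 5.433 mcg/mL.
Regimen B: f = (1/2)^(150/41) ≈ 0.0792; Cmin,ss = (1337/115)·f/(1−f) ≈ 1.000 mcg/mL.
Difference ≈ 5.433 − 1.000 ≈ 4.433 mcg/mL.

4.4 mcg/mL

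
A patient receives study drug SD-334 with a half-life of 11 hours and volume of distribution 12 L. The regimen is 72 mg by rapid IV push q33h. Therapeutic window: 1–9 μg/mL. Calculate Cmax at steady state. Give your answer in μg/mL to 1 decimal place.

τ = 33 h = 3 half-lives, so f = (1/2)^3 = 0.125.
Accumulation ratio R = 1/(1 − f) = 1/0.875 = 8/7.
Single-dose peak C₀ = D/Vd = 72/12 = 6 μg/mL.
Steady-state peak Cmax,ss = C₀·R = 6 × 8/7 ≈ 6.857 μg/mL.
Peak 6.9 μg/mL vs MTC 9 μg/mL: below toxic threshold.

6.9 μg/mL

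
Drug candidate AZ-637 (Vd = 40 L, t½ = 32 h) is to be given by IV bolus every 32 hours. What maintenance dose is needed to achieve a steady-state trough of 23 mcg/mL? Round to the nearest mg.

920 mg

τ/t½ = 32/32 ≈ 1, so f = (1/2)^(32/32) ≈ 0.500000.
Cmin,ss = (D/Vd)·f/(1−f), so D = Cmin,ss·Vd·(1−f)/f.
D = 23 × 40 × (1−f)/f ≈ 23 × 40 × 1.00000 ≈ 920.00 mg.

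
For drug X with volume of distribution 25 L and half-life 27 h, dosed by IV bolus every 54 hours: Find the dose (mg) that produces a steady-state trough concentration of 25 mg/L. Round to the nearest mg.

1875 mg

τ/t½ = 54/27 ≈ 2, so f = (1/2)^(54/27) ≈ 0.250000.
Cmin,ss = (D/Vd)·f/(1−f), so D = Cmin,ss·Vd·(1−f)/f.
D = 25 × 25 × (1−f)/f ≈ 25 × 25 × 3.00000 ≈ 1875.00 mg.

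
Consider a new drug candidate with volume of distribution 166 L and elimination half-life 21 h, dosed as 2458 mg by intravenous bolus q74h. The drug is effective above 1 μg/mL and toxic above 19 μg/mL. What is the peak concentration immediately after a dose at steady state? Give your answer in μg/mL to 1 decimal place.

Over one 74-h interval, 74/21 ≈ 3.5238 half-lives elapse, leaving f ≈ 0.0869 of each dose.
At steady state, accumulation factor R = 1/(1 − e^(−kτ)) ≈ 1.0952.
Single-dose peak C₀ = D/Vd = 2458/166 ≈ 14.807 μg/mL.
Steady-state peak Cmax,ss = C₀·R ≈ 14.807 × 1.0952 ≈ 16.217 μg/mL.
Peak 16.2 μg/mL vs MTC 19 μg/mL: below toxic threshold.

16.2 μg/mL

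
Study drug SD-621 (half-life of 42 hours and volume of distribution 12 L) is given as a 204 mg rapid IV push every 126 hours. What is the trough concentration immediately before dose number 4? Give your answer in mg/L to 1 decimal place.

2.4 mg/L

f = (1/2)^(τ/t½) = (1/2)^(126/42) ≈ 0.1250.
C₀ = D/Vd = 204/12 ≈ 17.000 mg/L.
Before the 4th dose, 3 doses have been given. Superposition: Cmin = C₀·(f + f² + … + f^3).
≈ 17.000 × (0.1250 + 0.0156 + 0.0020) ≈ 17.000 × 0.1426 ≈ 2.424 mg/L.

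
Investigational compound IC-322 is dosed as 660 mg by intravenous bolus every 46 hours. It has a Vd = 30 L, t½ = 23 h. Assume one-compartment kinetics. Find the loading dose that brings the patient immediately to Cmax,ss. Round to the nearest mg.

880 mg

f = (1/2)^(46/23) ≈ 0.250000; accumulation ratio R = 1/(1−f) ≈ 1.33333.
Loading dose to hit Cmax,ss on first dose: D_load = D_maint·R ≈ 660 × 1.33333 ≈ 880.00 mg.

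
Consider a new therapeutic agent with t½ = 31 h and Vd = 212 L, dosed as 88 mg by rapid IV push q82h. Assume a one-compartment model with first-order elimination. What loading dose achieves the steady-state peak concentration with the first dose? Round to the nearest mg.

105 mg

f = (1/2)^(82/31) ≈ 0.159855; accumulation ratio R = 1/(1−f) ≈ 1.19027.
Loading dose to hit Cmax,ss on first dose: D_load = D_maint·R ≈ 88 × 1.19027 ≈ 104.74 mg.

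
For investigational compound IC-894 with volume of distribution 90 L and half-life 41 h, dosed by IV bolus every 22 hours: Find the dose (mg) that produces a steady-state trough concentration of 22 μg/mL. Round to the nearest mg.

892 mg

τ/t½ = 22/41 ≈ 0.53659, so f = (1/2)^(22/41) ≈ 0.689401.
Cmin,ss = (D/Vd)·f/(1−f), so D = Cmin,ss·Vd·(1−f)/f.
D = 22 × 90 × (1−f)/f ≈ 22 × 90 × 0.45053 ≈ 892.05 mg.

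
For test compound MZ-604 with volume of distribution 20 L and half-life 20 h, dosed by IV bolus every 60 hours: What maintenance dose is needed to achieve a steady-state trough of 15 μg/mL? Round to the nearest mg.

τ/t½ = 60/20 ≈ 3, so f = (1/2)^(60/20) ≈ 0.125000.
Cmin,ss = (D/Vd)·f/(1−f), so D = Cmin,ss·Vd·(1−f)/f.
D = 15 × 20 × (1−f)/f ≈ 15 × 20 × 7.00000 ≈ 2100.00 mg.

2100 mg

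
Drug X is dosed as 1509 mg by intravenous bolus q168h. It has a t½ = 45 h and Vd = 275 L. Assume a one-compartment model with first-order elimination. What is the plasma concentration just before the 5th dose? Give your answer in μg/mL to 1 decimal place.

0.4 μg/mL

f = (1/2)^(τ/t½) = (1/2)^(168/45) ≈ 0.0752.
C₀ = D/Vd = 1509/275 ≈ 5.487 μg/mL.
Before the 5th dose, 4 doses have been given. Superposition: Cmin = C₀·(f + f² + … + f^4).
≈ 5.487 × (0.0752 + 0.0057 + 0.0004 + 0.0000) ≈ 5.487 × 0.0813 ≈ 0.446 μg/mL.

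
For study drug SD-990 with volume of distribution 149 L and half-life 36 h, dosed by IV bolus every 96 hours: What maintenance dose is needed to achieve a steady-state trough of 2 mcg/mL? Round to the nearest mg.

1594 mg

τ/t½ = 96/36 ≈ 2.6667, so f = (1/2)^(96/36) ≈ 0.157490.
Cmin,ss = (D/Vd)·f/(1−f), so D = Cmin,ss·Vd·(1−f)/f.
D = 2 × 149 × (1−f)/f ≈ 2 × 149 × 5.34961 ≈ 1594.18 mg.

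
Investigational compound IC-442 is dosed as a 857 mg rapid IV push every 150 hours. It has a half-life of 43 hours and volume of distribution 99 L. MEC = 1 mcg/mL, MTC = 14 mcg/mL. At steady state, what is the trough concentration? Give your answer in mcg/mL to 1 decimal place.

0.8 mcg/mL

Over one 150-h interval, 150/43 ≈ 3.4884 half-lives elapse, leaving f ≈ 0.0891 of each dose.
Accumulation ratio R = 1/(1 − f) ≈ 1/0.9109 ≈ 1.0978.
Each bolus raises the concentration by D/Vd = 857/99 ≈ 8.657 mcg/mL.
Cmax,ss = C₀/(1 − f) ≈ 8.657/0.9109 ≈ 9.504 mcg/mL.
One interval later, Cmin,ss = Cmax,ss·e^(−kτ) ≈ 9.504 × 0.0891 ≈ 0.847 mcg/mL.
Trough 0.8 mcg/mL vs MEC 1 mcg/mL: subtherapeutic.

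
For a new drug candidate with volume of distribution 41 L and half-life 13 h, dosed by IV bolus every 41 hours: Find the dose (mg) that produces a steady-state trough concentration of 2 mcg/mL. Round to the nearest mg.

τ/t½ = 41/13 ≈ 3.1538, so f = (1/2)^(41/13) ≈ 0.112356.
Cmin,ss = (D/Vd)·f/(1−f), so D = Cmin,ss·Vd·(1−f)/f.
D = 2 × 41 × (1−f)/f ≈ 2 × 41 × 7.90028 ≈ 647.82 mg.

648 mg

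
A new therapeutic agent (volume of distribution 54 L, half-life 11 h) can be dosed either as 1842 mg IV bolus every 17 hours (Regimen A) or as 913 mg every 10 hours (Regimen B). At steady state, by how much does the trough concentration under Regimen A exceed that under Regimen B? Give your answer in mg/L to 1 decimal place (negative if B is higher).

-1.5 mg/L

Regimen A: f = (1/2)^(17/11) ≈ 0.3426; Cmin,ss = (1842/54)·f/(1−f) ≈ 17.777 mg/L.
Regimen B: f = (1/2)^(10/11) ≈ 0.5325; Cmin,ss = (913/54)·f/(1−f) ≈ 19.258 mg/L.
Difference ≈ 17.777 − 19.258 ≈ -1.481 mg/L.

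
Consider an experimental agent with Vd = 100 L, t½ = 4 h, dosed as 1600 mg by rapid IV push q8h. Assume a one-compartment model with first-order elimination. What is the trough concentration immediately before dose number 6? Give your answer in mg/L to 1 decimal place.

f = (1/2)^(τ/t½) = (1/2)^(8/4) ≈ 0.2500.
C₀ = D/Vd = 1600/100 ≈ 16.000 mg/L.
Before the 6th dose, 5 doses have been given. Superposition: Cmin = C₀·(f + f² + … + f^5).
≈ 16.000 × (0.2500 + 0.0625 + 0.0156 + 0.0039 + 0.0010) ≈ 16.000 × 0.3330 ≈ 5.328 mg/L.

5.3 mg/L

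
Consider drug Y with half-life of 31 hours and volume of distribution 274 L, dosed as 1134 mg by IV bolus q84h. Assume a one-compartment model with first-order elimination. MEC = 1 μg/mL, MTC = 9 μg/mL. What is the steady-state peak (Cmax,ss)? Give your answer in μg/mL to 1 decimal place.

4.9 μg/mL

k = ln2/t½ = ln2/31 ≈ 0.022360 h⁻¹; fraction remaining f = e^(−kτ) = e^(−0.022360×84) ≈ 0.1529.
Accumulation ratio R = 1/(1 − f) ≈ 1/0.8471 ≈ 1.1805.
Single-dose peak C₀ = D/Vd = 1134/274 ≈ 4.139 μg/mL.
Cmax,ss = C₀/(1 − f) ≈ 4.139/0.8471 ≈ 4.886 μg/mL.
Peak 4.9 μg/mL vs MTC 9 μg/mL: below toxic threshold.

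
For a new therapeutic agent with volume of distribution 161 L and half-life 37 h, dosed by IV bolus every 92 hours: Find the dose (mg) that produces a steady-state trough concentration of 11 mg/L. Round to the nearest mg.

τ/t½ = 92/37 ≈ 2.4865, so f = (1/2)^(92/37) ≈ 0.178440.
Cmin,ss = (D/Vd)·f/(1−f), so D = Cmin,ss·Vd·(1−f)/f.
D = 11 × 161 × (1−f)/f ≈ 11 × 161 × 4.60412 ≈ 8153.90 mg.

8154 mg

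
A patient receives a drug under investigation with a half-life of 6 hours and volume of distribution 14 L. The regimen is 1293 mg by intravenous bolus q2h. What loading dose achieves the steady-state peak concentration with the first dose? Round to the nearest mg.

6268 mg

f = (1/2)^(2/6) ≈ 0.793701; accumulation ratio R = 1/(1−f) ≈ 4.84733.
Loading dose to hit Cmax,ss on first dose: D_load = D_maint·R ≈ 1293 × 4.84733 ≈ 6267.60 mg.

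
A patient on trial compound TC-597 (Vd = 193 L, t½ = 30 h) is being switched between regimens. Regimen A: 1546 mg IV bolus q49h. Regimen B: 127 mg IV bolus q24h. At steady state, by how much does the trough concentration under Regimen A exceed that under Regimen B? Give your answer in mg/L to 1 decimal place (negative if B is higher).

Regimen A: f = (1/2)^(49/30) ≈ 0.3223; Cmin,ss = (1546/193)·f/(1−f) ≈ 3.810 mg/L.
Regimen B: f = (1/2)^(24/30) ≈ 0.5743; Cmin,ss = (127/193)·f/(1−f) ≈ 0.888 mg/L.
Difference ≈ 3.810 − 0.888 ≈ 2.922 mg/L.

2.9 mg/L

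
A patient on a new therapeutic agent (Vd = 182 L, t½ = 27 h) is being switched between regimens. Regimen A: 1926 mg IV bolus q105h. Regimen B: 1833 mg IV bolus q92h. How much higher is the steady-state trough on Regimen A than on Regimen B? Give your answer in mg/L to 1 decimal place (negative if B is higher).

Regimen A: f = (1/2)^(105/27) ≈ 0.0675; Cmin,ss = (1926/182)·f/(1−f) ≈ 0.766 mg/L.
Regimen B: f = (1/2)^(92/27) ≈ 0.0942; Cmin,ss = (1833/182)·f/(1−f) ≈ 1.047 mg/L.
Difference ≈ 0.766 − 1.047 ≈ -0.281 mg/L.

-0.3 mg/L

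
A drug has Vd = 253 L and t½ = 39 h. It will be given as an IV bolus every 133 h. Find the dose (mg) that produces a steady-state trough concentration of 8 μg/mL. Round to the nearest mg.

19494 mg

τ/t½ = 133/39 ≈ 3.4103, so f = (1/2)^(133/39) ≈ 0.094061.
Cmin,ss = (D/Vd)·f/(1−f), so D = Cmin,ss·Vd·(1−f)/f.
D = 8 × 253 × (1−f)/f ≈ 8 × 253 × 9.63140 ≈ 19493.95 mg.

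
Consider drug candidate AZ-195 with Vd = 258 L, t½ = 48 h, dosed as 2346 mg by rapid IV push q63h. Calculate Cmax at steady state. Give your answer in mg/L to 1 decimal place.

15.2 mg/L

k = ln2/t½ = ln2/48 ≈ 0.014441 h⁻¹; fraction remaining f = e^(−kτ) = e^(−0.014441×63) ≈ 0.4026.
Accumulation ratio R = 1/(1 − f) ≈ 1/0.5974 ≈ 1.6739.
Single-dose peak C₀ = D/Vd = 2346/258 ≈ 9.093 mg/L.
Cmax,ss = C₀/(1 − f) ≈ 9.093/0.5974 ≈ 15.221 mg/L.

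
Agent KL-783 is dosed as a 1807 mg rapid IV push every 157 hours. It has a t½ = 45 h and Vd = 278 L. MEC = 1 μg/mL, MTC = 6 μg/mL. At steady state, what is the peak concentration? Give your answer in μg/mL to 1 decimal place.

τ/t½ = 157/45 ≈ 3.4889, so fraction remaining f = (1/2)^(157/45) ≈ 0.0891.
Accumulation ratio R = 1/(1 − f) ≈ 1/0.9109 ≈ 1.0978.
Each bolus raises the concentration by D/Vd = 1807/278 ≈ 6.500 μg/mL.
Steady-state peak Cmax,ss = C₀·R ≈ 6.500 × 1.0978 ≈ 7.136 μg/mL.
Peak 7.1 μg/mL vs MTC 6 μg/mL: exceeds toxic threshold.

7.1 μg/mL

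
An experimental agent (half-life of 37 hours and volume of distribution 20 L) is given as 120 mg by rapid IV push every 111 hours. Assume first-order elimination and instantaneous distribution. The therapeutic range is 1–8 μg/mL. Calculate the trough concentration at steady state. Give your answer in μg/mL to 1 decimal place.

τ = 111 h = 3 half-lives, so f = (1/2)^3 = 0.125.
At steady state, R = 1/(1 − 0.125) = 8/7.
Single-dose peak C₀ = D/Vd = 120/20 = 6 μg/mL.
Steady-state peak Cmax,ss = C₀·R = 6 × 8/7 ≈ 6.857 μg/mL.
Steady-state trough Cmin,ss = Cmax,ss·f ≈ 6.857 × 0.125 ≈ 0.857 μg/mL.
Trough 0.9 μg/mL vs MEC 1 μg/mL: subtherapeutic.

0.9 μg/mL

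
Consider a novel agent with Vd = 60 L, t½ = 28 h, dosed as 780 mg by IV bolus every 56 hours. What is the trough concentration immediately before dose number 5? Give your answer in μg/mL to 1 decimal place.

4.3 μg/mL

f = (1/2)^(τ/t½) = (1/2)^(56/28) ≈ 0.2500.
C₀ = D/Vd = 780/60 ≈ 13.000 μg/mL.
Before the 5th dose, 4 doses have been given. Superposition: Cmin = C₀·(f + f² + … + f^4).
≈ 13.000 × (0.2500 + 0.0625 + 0.0156 + 0.0039) ≈ 13.000 × 0.3320 ≈ 4.316 μg/mL.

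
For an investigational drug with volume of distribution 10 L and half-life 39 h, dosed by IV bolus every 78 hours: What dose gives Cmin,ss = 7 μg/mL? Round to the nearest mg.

210 mg

τ/t½ = 78/39 ≈ 2, so f = (1/2)^(78/39) ≈ 0.250000.
Cmin,ss = (D/Vd)·f/(1−f), so D = Cmin,ss·Vd·(1−f)/f.
D = 7 × 10 × (1−f)/f ≈ 7 × 10 × 3.00000 ≈ 210.00 mg.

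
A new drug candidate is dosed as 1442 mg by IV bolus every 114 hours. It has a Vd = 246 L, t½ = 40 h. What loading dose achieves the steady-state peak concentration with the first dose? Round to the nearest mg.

1674 mg

f = (1/2)^(114/40) ≈ 0.138696; accumulation ratio R = 1/(1−f) ≈ 1.16103.
Loading dose to hit Cmax,ss on first dose: D_load = D_maint·R ≈ 1442 × 1.16103 ≈ 1674.21 mg.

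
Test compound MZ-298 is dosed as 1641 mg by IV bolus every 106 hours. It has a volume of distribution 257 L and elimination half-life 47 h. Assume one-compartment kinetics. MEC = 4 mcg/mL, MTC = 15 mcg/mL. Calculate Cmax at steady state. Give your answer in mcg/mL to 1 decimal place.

τ/t½ = 106/47 ≈ 2.2553, so fraction remaining f = (1/2)^(106/47) ≈ 0.2095.
At steady state, accumulation factor R = 1/(1 − e^(−kτ)) ≈ 1.2650.
Single-dose peak C₀ = D/Vd = 1641/257 ≈ 6.385 mcg/mL.
Cmax,ss = C₀/(1 − f) ≈ 6.385/0.7905 ≈ 8.077 mcg/mL.
Peak 8.1 mcg/mL vs MTC 15 mcg/mL: below toxic threshold.

8.1 mcg/mL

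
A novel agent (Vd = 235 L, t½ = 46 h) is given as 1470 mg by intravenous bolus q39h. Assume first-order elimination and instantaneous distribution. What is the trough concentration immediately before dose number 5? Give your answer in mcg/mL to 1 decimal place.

7.1 mcg/mL

f = (1/2)^(τ/t½) = (1/2)^(39/46) ≈ 0.5556.
C₀ = D/Vd = 1470/235 ≈ 6.255 mcg/mL.
Before the 5th dose, 4 doses have been given. Superposition: Cmin = C₀·(f + f² + … + f^4).
≈ 6.255 × (0.5556 + 0.3087 + 0.1715 + 0.0953) ≈ 6.255 × 1.1311 ≈ 7.075 mcg/mL.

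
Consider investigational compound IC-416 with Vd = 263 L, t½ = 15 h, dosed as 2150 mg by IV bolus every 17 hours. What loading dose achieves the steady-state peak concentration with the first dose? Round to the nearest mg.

f = (1/2)^(17/15) ≈ 0.455861; accumulation ratio R = 1/(1−f) ≈ 1.83777.
Loading dose to hit Cmax,ss on first dose: D_load = D_maint·R ≈ 2150 × 1.83777 ≈ 3951.21 mg.

3951 mg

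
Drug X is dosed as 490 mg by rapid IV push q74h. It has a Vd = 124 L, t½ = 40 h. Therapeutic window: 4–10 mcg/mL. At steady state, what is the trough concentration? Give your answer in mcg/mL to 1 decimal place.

1.5 mcg/mL

Over one 74-h interval, 74/40 ≈ 1.85 half-lives elapse, leaving f ≈ 0.2774 of each dose.
Single-dose peak C₀ = D/Vd = 490/124 ≈ 3.952 mcg/mL.
Steady-state trough Cmin,ss = C₀·f/(1−f) ≈ 3.952 × 0.2774/0.7226 ≈ 1.517 mcg/mL.
Trough 1.5 mcg/mL vs MEC 4 mcg/mL: subtherapeutic.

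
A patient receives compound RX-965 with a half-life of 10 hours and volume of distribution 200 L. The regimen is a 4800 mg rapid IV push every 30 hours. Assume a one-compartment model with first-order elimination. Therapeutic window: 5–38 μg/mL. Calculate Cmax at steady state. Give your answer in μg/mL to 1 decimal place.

27.4 μg/mL

τ = 30 h = 3 half-lives, so f = (1/2)^3 = 0.125.
Accumulation ratio R = 1/(1 − f) = 1/0.875 = 8/7.
Single-dose peak C₀ = D/Vd = 4800/200 = 24 μg/mL.
Steady-state peak Cmax,ss = C₀·R = 24 × 8/7 ≈ 27.429 μg/mL.
Peak 27.4 μg/mL vs MTC 38 μg/mL: below toxic threshold.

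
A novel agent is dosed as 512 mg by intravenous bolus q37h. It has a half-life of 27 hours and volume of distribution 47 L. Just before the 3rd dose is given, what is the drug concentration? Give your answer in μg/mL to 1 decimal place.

5.8 μg/mL

f = (1/2)^(τ/t½) = (1/2)^(37/27) ≈ 0.3868.
C₀ = D/Vd = 512/47 ≈ 10.894 μg/mL.
Before the 3rd dose, 2 doses have been given. Superposition: Cmin = C₀·(f + f²).
≈ 10.894 × (0.3868 + 0.1496) ≈ 10.894 × 0.5364 ≈ 5.844 μg/mL.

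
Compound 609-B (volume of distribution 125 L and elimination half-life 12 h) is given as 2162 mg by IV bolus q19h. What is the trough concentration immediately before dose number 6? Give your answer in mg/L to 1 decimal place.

f = (1/2)^(τ/t½) = (1/2)^(19/12) ≈ 0.3337.
C₀ = D/Vd = 2162/125 ≈ 17.296 mg/L.
Before the 6th dose, 5 doses have been given. Superposition: Cmin = C₀·(f + f² + … + f^5).
≈ 17.296 × (0.3337 + 0.1114 + 0.0372 + 0.0124 + 0.0041) ≈ 17.296 × 0.4988 ≈ 8.627 mg/L.

8.6 mg/L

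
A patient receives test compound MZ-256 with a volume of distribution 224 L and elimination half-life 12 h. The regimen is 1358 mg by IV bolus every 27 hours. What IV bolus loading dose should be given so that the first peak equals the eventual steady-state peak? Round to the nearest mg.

f = (1/2)^(27/12) ≈ 0.210224; accumulation ratio R = 1/(1−f) ≈ 1.26618.
Loading dose to hit Cmax,ss on first dose: D_load = D_maint·R ≈ 1358 × 1.26618 ≈ 1719.47 mg.

1719 mg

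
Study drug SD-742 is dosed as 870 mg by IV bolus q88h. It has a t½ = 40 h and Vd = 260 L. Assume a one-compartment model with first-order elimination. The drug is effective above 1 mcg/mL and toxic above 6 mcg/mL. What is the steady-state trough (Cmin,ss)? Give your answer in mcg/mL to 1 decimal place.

0.9 mcg/mL

k = ln2/t½ = ln2/40 ≈ 0.017329 h⁻¹; fraction remaining f = e^(−kτ) = e^(−0.017329×88) ≈ 0.2176.
Accumulation ratio R = 1/(1 − f) ≈ 1/0.7824 ≈ 1.2781.
Single-dose peak C₀ = D/Vd = 870/260 ≈ 3.346 mcg/mL.
Steady-state peak Cmax,ss = C₀·R ≈ 3.346 × 1.2781 ≈ 4.277 mcg/mL.
Steady-state trough Cmin,ss = Cmax,ss·f ≈ 4.277 × 0.2176 ≈ 0.931 mcg/mL.
Trough 0.9 mcg/mL vs MEC 1 mcg/mL: subtherapeutic.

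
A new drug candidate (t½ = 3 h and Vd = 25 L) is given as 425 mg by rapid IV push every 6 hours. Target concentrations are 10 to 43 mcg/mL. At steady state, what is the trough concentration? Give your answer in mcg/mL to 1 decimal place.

5.7 mcg/mL

τ = 6 h = 2 half-lives, so f = (1/2)^2 = 0.25.
At steady state, R = 1/(1 − 0.25) = 4/3.
Single-dose peak C₀ = D/Vd = 425/25 = 17 mcg/mL.
Steady-state peak Cmax,ss = C₀·R = 17 × 4/3 ≈ 22.667 mcg/mL.
Steady-state trough Cmin,ss = Cmax,ss·f ≈ 22.667 × 0.25 ≈ 5.667 mcg/mL.
Trough 5.7 mcg/mL vs MEC 10 mcg/mL: subtherapeutic.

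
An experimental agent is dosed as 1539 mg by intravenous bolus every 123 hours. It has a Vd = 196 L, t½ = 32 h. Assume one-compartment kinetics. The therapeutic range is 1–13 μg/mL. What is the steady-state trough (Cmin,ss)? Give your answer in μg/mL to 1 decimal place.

Over one 123-h interval, 123/32 ≈ 3.8438 half-lives elapse, leaving f ≈ 0.0696 of each dose.
Accumulation ratio R = 1/(1 − f) ≈ 1/0.9304 ≈ 1.0748.
Each bolus raises the concentration by D/Vd = 1539/196 ≈ 7.852 μg/mL.
Steady-state peak Cmax,ss = C₀·R ≈ 7.852 × 1.0748 ≈ 8.439 μg/mL.
One interval later, Cmin,ss = Cmax,ss·e^(−kτ) ≈ 8.439 × 0.0696 ≈ 0.587 μg/mL.
Trough 0.6 μg/mL vs MEC 1 μg/mL: subtherapeutic.

0.6 μg/mL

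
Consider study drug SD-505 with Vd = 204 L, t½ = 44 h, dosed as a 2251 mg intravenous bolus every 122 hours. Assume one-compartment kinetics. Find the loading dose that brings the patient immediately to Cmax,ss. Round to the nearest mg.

2637 mg

f = (1/2)^(122/44) ≈ 0.146327; accumulation ratio R = 1/(1−f) ≈ 1.17141.
Loading dose to hit Cmax,ss on first dose: D_load = D_maint·R ≈ 2251 × 1.17141 ≈ 2636.84 mg.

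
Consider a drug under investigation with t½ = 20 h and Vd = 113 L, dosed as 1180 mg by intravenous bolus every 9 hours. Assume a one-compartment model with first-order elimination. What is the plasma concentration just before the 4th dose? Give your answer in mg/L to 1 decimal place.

f = (1/2)^(τ/t½) = (1/2)^(9/20) ≈ 0.7320.
C₀ = D/Vd = 1180/113 ≈ 10.442 mg/L.
Before the 4th dose, 3 doses have been given. Superposition: Cmin = C₀·(f + f² + … + f^3).
≈ 10.442 × (0.7320 + 0.5358 + 0.3922) ≈ 10.442 × 1.6600 ≈ 17.334 mg/L.

17.3 mg/L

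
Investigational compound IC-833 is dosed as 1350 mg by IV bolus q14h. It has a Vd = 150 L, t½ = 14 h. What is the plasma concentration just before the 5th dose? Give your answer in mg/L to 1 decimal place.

f = (1/2)^(τ/t½) = (1/2)^(14/14) ≈ 0.5000.
C₀ = D/Vd = 1350/150 ≈ 9.000 mg/L.
Before the 5th dose, 4 doses have been given. Superposition: Cmin = C₀·(f + f² + … + f^4).
≈ 9.000 × (0.5000 + 0.2500 + 0.1250 + 0.0625) ≈ 9.000 × 0.9375 ≈ 8.438 mg/L.

8.4 mg/L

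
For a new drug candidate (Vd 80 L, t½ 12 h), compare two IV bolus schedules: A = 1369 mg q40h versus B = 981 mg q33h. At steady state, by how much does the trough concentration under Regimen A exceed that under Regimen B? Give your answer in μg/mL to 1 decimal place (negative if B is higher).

Regimen A: f = (1/2)^(40/12) ≈ 0.0992; Cmin,ss = (1369/80)·f/(1−f) ≈ 1.885 μg/mL.
Regimen B: f = (1/2)^(33/12) ≈ 0.1487; Cmin,ss = (981/80)·f/(1−f) ≈ 2.142 μg/mL.
Difference ≈ 1.885 − 2.142 ≈ -0.257 μg/mL.

-0.3 μg/mL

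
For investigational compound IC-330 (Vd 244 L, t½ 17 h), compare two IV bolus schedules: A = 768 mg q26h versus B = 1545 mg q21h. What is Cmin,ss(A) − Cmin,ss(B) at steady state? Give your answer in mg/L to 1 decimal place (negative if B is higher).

-3.0 mg/L

Regimen A: f = (1/2)^(26/17) ≈ 0.3464; Cmin,ss = (768/244)·f/(1−f) ≈ 1.668 mg/L.
Regimen B: f = (1/2)^(21/17) ≈ 0.4248; Cmin,ss = (1545/244)·f/(1−f) ≈ 4.676 mg/L.
Difference ≈ 1.668 − 4.676 ≈ -3.008 mg/L.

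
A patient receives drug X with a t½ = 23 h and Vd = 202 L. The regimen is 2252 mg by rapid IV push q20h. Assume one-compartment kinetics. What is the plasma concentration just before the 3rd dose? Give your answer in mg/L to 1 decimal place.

f = (1/2)^(τ/t½) = (1/2)^(20/23) ≈ 0.5473.
C₀ = D/Vd = 2252/202 ≈ 11.149 mg/L.
Before the 3rd dose, 2 doses have been given. Superposition: Cmin = C₀·(f + f²).
≈ 11.149 × (0.5473 + 0.2995) ≈ 11.149 × 0.8468 ≈ 9.441 mg/L.

9.4 mg/L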